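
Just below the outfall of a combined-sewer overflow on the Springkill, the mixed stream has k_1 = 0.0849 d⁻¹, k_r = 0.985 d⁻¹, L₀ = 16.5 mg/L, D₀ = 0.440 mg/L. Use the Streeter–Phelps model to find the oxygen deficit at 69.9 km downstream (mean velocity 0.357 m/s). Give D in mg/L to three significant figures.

D ≈ 1.16 mg/L

Travel time t = x/v = 69.9 km / (0.357 m/s) = 69900 m / 0.357 m/s = 195800 s = 2.266 d.
k_1 L₀/(k_r−k_1) = 0.0849×16.5/(0.985−0.0849) = 1.401/0.9001 = 1.556 mg/L.
e^(−k_1 t) = e^(−0.0849×2.266) = 0.8250; e^(−k_r t) = e^(−0.985×2.266) = 0.1073.
D = 1.556 × (0.8250 − 0.1073) + 0.440 × 0.1073 = 1.117 + 0.04721 = 1.164 mg/L.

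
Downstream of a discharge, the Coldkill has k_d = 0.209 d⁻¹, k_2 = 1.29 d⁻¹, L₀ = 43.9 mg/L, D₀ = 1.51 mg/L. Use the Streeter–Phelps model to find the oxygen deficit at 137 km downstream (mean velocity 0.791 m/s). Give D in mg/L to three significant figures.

Travel time t = x/v = 137 km / (0.791 m/s) = 137000 m / 0.791 m/s = 173200 s = 2.005 d.
k_d L₀/(k_2−k_d) = 0.209×43.9/(1.29−0.209) = 9.175/1.081 = 8.488 mg/L.
e^(−k_d t) = e^(−0.209×2.005) = 0.6577; e^(−k_2 t) = e^(−1.29×2.005) = 0.07532.
D = 8.488 × (0.6577 − 0.07532) + 1.51 × 0.07532 = 4.943 + 0.1137 = 5.057 mg/L.

D ≈ 5.06 mg/L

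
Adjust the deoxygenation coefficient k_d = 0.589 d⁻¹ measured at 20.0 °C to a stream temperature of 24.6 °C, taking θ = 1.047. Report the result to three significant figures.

k_d ≈ 0.728 d⁻¹

k_d(T₂) = k_d(T₁) · θ^(T₂−T₁) = 0.589 × 1.047^(24.6−20.0)
= 0.589 × 1.047^4.60 = 0.589 × 1.235 = 0.7276 d⁻¹.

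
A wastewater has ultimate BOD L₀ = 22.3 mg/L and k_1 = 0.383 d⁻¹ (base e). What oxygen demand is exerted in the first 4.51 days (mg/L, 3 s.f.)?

y_t = L₀(1 − e^(−k_1 t)) = 22.3 × (1 − e^(−0.383×4.51))
= 22.3 × (1 − 0.1778) = 22.3 × 0.8222 = 18.34 mg/L.

y ≈ 18.3 mg/L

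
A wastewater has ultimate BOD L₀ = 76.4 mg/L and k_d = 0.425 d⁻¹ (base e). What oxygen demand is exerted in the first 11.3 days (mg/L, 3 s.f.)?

y_t = L₀(1 − e^(−k_d t)) = 76.4 × (1 − e^(−0.425×11.3))
= 76.4 × (1 − 0.008209) = 76.4 × 0.9918 = 75.77 mg/L.

y ≈ 75.8 mg/L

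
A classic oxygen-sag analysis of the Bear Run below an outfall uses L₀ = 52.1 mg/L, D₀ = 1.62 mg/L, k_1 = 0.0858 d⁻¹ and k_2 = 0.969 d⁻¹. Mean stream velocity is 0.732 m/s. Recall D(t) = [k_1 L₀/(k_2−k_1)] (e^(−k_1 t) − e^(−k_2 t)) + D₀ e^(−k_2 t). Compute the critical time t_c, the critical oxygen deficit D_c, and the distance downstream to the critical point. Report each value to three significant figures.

With k_2/k_1 = 11.29 and 1 − D₀(k_2−k_1)/(k_1 L₀) = 0.6799,
t_c = ln(11.29 × 0.6799) / (0.969 − 0.0858) = ln(7.679) / 0.8832 = 2.038/0.8832 = 2.308 d.
D_c = (k_1/k_2) L₀ e^(−k_1 t_c) = (0.0858/0.969) × 52.1 × e^(−0.0858×2.308) = 0.08854 × 52.1 × 0.8203 = 3.784 mg/L.
x_c = v t_c = 0.732 m/s × 2.308 d × 86400 s/d = 146000 m ≈ 146 km.

t_c ≈ 2.31 d; D_c ≈ 3.78 mg/L; x_c ≈ 146 km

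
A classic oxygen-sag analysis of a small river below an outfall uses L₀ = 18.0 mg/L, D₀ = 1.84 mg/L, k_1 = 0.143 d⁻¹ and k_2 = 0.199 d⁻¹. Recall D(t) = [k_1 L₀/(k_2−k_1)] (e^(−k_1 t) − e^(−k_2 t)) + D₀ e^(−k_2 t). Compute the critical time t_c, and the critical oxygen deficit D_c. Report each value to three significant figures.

t_c ≈ 5.17 d; D_c ≈ 6.17 mg/L

At the critical point dD/dt = 0, so k_1 L₀ e^(−k_1 t) = k_2 D. Substituting D(t) from the Streeter–Phelps equation and solving for t gives
t_c = ln[(k_2/k_1)(1 − D₀(k_2−k_1)/(k_1 L₀))] / (k_2−k_1).
Here k_2−k_1 = 0.05600 d⁻¹ and 1 − D₀(k_2−k_1)/(k_1 L₀) = 1 − 1.84×0.05600/(0.143×18.0) = 0.9600, so
t_c = ln(1.392 × 0.9600) / 0.05600 = 0.2896 / 0.05600 = 5.172 d.
L(t_c) = L₀ e^(−k_1 t_c) = 18.0 × 0.4773 = 8.592 mg/L, and at the critical point k_2 D_c = k_1 L, so D_c = (0.143/0.199) × 8.592 = 6.174 mg/L.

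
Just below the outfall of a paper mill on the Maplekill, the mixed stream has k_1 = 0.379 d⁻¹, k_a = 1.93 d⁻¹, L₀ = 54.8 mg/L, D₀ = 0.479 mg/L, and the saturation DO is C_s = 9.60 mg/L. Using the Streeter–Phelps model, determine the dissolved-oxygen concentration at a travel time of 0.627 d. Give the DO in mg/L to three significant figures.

k_1 L₀/(k_a−k_1) = 0.379×54.8/(1.93−0.379) = 20.77/1.551 = 13.39 mg/L.
e^(−k_1 t) = e^(−0.379×0.6270) = 0.7885; e^(−k_a t) = e^(−1.93×0.6270) = 0.2982.
D = 13.39 × (0.7885 − 0.2982) + 0.479 × 0.2982 = 6.566 + 0.1428 = 6.709 mg/L.
DO = C_s − D = 9.60 − 6.709 = 2.891 mg/L.

DO ≈ 2.89 mg/L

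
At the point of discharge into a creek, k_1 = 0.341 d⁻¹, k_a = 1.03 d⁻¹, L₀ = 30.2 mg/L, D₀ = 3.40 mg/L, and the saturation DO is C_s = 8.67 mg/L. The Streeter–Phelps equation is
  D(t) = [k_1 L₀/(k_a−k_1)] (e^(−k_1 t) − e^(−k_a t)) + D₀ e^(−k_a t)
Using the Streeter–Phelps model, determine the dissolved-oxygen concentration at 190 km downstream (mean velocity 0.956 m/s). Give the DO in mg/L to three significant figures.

DO ≈ 2.93 mg/L

Travel time t = x/v = 190 km / (0.956 m/s) = 190000 m / 0.956 m/s = 198700 s = 2.300 d.
k_1 L₀/(k_a−k_1) = 0.341×30.2/(1.03−0.341) = 10.30/0.6890 = 14.95 mg/L.
e^(−k_1 t) = e^(−0.341×2.300) = 0.4564; e^(−k_a t) = e^(−1.03×2.300) = 0.09355.
D = 14.95 × (0.4564 − 0.09355) + 3.40 × 0.09355 = 5.423 + 0.3181 = 5.741 mg/L.
DO = C_s − D = 8.67 − 5.741 = 2.929 mg/L.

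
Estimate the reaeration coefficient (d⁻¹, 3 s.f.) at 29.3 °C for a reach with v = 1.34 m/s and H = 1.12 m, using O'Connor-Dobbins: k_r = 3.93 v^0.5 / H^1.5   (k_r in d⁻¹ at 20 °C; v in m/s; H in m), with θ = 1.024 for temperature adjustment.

k_r ≈ 4.79 d⁻¹

k_r(20) = 3.93 × 1.34^0.5 / 1.12^1.5 = 3.93 × 1.158 / 1.185 = 3.838 d⁻¹.
k_r(29.3) = 3.838 × 1.024^(29.3−20) = 3.838 × 1.247 = 4.785 d⁻¹.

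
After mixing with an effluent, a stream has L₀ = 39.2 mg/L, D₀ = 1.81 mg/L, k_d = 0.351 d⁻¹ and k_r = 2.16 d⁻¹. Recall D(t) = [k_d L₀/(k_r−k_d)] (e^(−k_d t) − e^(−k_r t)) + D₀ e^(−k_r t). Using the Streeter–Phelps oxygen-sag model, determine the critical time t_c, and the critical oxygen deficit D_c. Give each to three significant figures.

At the critical point dD/dt = 0, so k_d L₀ e^(−k_d t) = k_r D. Substituting D(t) from the Streeter–Phelps equation and solving for t gives
t_c = ln[(k_r/k_d)(1 − D₀(k_r−k_d)/(k_d L₀))] / (k_r−k_d).
Here k_r−k_d = 1.809 d⁻¹ and 1 − D₀(k_r−k_d)/(k_d L₀) = 1 − 1.81×1.809/(0.351×39.2) = 0.7620, so
t_c = ln(6.154 × 0.7620) / 1.809 = 1.545 / 1.809 = 0.8542 d.
L(t_c) = L₀ e^(−k_d t_c) = 39.2 × 0.7409 = 29.04 mg/L, and at the critical point k_r D_c = k_d L, so D_c = (0.351/2.16) × 29.04 = 4.720 mg/L.

t_c ≈ 0.854 d; D_c ≈ 4.72 mg/L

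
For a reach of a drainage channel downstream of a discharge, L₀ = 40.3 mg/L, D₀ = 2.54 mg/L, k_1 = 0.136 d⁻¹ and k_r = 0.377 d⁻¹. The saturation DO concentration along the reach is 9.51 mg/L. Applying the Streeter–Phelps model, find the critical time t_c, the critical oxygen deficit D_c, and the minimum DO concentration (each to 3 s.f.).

t_c ≈ 3.74 d; D_c ≈ 8.74 mg/L; min DO ≈ 0.767 mg/L

At the critical point dD/dt = 0, so k_1 L₀ e^(−k_1 t) = k_r D. Substituting D(t) from the Streeter–Phelps equation and solving for t gives
t_c = ln[(k_r/k_1)(1 − D₀(k_r−k_1)/(k_1 L₀))] / (k_r−k_1).
Here k_r−k_1 = 0.2410 d⁻¹ and 1 − D₀(k_r−k_1)/(k_1 L₀) = 1 − 2.54×0.2410/(0.136×40.3) = 0.8883, so
t_c = ln(2.772 × 0.8883) / 0.2410 = 0.9012 / 0.2410 = 3.739 d.
L(t_c) = L₀ e^(−k_1 t_c) = 40.3 × 0.6014 = 24.24 mg/L, and at the critical point k_r D_c = k_1 L, so D_c = (0.136/0.377) × 24.24 = 8.743 mg/L.
Minimum DO = C_s − D_c = 9.51 − 8.743 = 0.7673 mg/L.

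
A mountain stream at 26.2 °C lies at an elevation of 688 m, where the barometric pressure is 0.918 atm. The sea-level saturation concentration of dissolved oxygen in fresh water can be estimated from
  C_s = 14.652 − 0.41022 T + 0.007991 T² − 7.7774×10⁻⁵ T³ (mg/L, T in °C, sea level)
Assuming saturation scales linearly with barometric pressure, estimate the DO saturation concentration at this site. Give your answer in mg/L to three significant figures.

C_s ≈ 7.34 mg/L

At sea level: C_s = 14.652 − 0.41022×26.2 + 0.007991×26.2² − 7.7774×10⁻⁵×26.2³ = 7.991 mg/L.
Pressure correction: C_s' = 7.991 × 0.918 = 7.336 mg/L.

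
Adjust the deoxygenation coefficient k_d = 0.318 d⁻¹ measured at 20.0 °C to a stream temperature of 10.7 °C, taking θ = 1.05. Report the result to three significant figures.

k_d(T₂) = k_d(T₁) · θ^(T₂−T₁) = 0.318 × 1.05^(10.7−20.0)
= 0.318 × 1.05^-9.30 = 0.318 × 0.6352 = 0.2020 d⁻¹.

k_d ≈ 0.202 d⁻¹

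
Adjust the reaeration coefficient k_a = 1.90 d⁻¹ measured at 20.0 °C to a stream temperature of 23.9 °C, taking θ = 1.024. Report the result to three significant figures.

k_a ≈ 2.08 d⁻¹

k_a(T₂) = k_a(T₁) · θ^(T₂−T₁) = 1.90 × 1.024^(23.9−20.0)
= 1.90 × 1.024^3.90 = 1.90 × 1.097 = 2.084 d⁻¹.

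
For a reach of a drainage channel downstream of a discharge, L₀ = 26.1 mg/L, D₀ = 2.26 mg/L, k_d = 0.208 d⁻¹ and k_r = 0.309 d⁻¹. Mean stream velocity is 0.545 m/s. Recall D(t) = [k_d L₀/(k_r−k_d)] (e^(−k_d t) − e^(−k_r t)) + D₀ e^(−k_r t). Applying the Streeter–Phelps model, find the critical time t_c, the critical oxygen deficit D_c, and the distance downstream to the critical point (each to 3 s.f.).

t_c ≈ 3.49 d; D_c ≈ 8.49 mg/L; x_c ≈ 165 km

With k_r/k_d = 1.486 and 1 − D₀(k_r−k_d)/(k_d L₀) = 0.9580,
t_c = ln(1.486 × 0.9580) / (0.309 − 0.208) = ln(1.423) / 0.1010 = 0.3528/0.1010 = 3.494 d.
L(t_c) = L₀ e^(−k_d t_c) = 26.1 × 0.4835 = 12.62 mg/L, and at the critical point k_r D_c = k_d L, so D_c = (0.208/0.309) × 12.62 = 8.495 mg/L.
x_c = v t_c = 0.545 m/s × 3.494 d × 86400 s/d = 164500 m ≈ 165 km.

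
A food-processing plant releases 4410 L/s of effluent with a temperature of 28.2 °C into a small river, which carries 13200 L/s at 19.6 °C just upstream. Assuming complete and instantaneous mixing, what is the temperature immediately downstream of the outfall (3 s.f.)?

21.8 °C

Flow-weighted mixing: C = (Q_r C_r + Q_w C_w)/(Q_r + Q_w)
= (13200×19.6 + 4410×28.2)/(13200 + 4410) = 383100/17610 = 21.75 °C.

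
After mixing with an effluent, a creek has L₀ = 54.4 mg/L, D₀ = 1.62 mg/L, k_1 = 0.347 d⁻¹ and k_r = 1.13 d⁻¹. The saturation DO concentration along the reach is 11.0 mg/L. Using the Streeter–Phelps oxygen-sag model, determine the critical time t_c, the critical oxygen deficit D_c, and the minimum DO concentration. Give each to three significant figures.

With k_r/k_1 = 3.256 and 1 − D₀(k_r−k_1)/(k_1 L₀) = 0.9328,
t_c = ln(3.256 × 0.9328) / (1.13 − 0.347) = ln(3.038) / 0.7830 = 1.111/0.7830 = 1.419 d.
D_c = (k_1/k_r) L₀ e^(−k_1 t_c) = (0.347/1.13) × 54.4 × e^(−0.347×1.419) = 0.3071 × 54.4 × 0.6112 = 10.21 mg/L.
Minimum DO = C_s − D_c = 11.0 − 10.21 = 0.7905 mg/L.

t_c ≈ 1.42 d; D_c ≈ 10.2 mg/L; min DO ≈ 0.791 mg/L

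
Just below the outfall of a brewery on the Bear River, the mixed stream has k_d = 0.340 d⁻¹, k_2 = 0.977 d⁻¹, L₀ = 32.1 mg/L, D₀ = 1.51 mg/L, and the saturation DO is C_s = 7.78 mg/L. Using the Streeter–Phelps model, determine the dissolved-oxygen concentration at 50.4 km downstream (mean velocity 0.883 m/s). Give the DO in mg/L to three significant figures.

Travel time t = x/v = 50.4 km / (0.883 m/s) = 50400 m / 0.883 m/s = 57080 s = 0.6606 d.
k_d L₀/(k_2−k_d) = 0.340×32.1/(0.977−0.340) = 10.91/0.6370 = 17.13 mg/L.
e^(−k_d t) = e^(−0.340×0.6606) = 0.7988; e^(−k_2 t) = e^(−0.977×0.6606) = 0.5244.
D = 17.13 × (0.7988 − 0.5244) + 1.51 × 0.5244 = 4.701 + 0.7919 = 5.493 mg/L.
DO = C_s − D = 7.78 − 5.493 = 2.287 mg/L.

DO ≈ 2.29 mg/L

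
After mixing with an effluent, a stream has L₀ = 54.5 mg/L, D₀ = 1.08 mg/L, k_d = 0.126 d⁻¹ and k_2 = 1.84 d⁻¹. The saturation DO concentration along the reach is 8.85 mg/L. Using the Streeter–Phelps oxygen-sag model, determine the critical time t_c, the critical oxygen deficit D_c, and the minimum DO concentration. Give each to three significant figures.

t_c ≈ 1.38 d; D_c ≈ 3.14 mg/L; min DO ≈ 5.71 mg/L

With k_2/k_d = 14.60 and 1 − D₀(k_2−k_d)/(k_d L₀) = 0.7304,
t_c = ln(14.60 × 0.7304) / (1.84 − 0.126) = ln(10.67) / 1.714 = 2.367/1.714 = 1.381 d.
L(t_c) = L₀ e^(−k_d t_c) = 54.5 × 0.8403 = 45.80 mg/L, and at the critical point k_2 D_c = k_d L, so D_c = (0.126/1.84) × 45.80 = 3.136 mg/L.
Minimum DO = C_s − D_c = 8.85 − 3.136 = 5.714 mg/L.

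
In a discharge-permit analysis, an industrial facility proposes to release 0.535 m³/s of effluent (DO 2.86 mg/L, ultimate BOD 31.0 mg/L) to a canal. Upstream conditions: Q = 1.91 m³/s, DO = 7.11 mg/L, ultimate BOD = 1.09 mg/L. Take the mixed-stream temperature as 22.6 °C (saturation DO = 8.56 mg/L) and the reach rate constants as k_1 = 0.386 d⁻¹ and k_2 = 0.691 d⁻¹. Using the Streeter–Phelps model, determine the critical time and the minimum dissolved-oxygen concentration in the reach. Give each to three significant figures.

Mixed DO = (1.91×7.11 + 0.535×2.86)/(1.91+0.535) = 15.11/2.445 = 6.180 mg/L.
Mixed L₀ = (1.91×1.09 + 0.535×31.0)/(2.445) = 18.67/2.445 = 7.635 mg/L.
Initial deficit D₀ = C_s − DO₀ = 8.56 − 6.180 = 2.380 mg/L.
t_c = (1/0.3050) ln[(0.691/0.386)(1 − 2.380×0.3050/(0.386×7.635))] = 3.279 × ln(1.349) = 0.9820 d.
D_c = (0.386/0.691) × 7.635 × e^(−0.386×0.9820) = 0.5586 × 7.635 × 0.6845 = 2.919 mg/L.
Minimum DO = 8.56 − 2.919 = 5.641 mg/L.

t_c ≈ 0.982 d; minimum DO ≈ 5.64 mg/L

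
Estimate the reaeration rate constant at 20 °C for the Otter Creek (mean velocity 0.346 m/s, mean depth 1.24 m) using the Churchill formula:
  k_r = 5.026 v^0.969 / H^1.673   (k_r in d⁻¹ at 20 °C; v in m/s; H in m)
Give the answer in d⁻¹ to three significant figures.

k_r ≈ 1.25 d⁻¹

k_r = 5.026 × 0.346^0.969 / 1.24^1.673 = 5.026 × 0.3576 / 1.433 = 1.254 d⁻¹.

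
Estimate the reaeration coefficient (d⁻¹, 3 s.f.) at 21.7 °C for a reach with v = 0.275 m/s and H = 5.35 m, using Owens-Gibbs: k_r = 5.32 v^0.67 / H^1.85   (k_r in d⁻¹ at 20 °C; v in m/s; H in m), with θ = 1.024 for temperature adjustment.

k_r ≈ 0.105 d⁻¹

k_r(20) = 5.32 × 0.275^0.67 / 5.35^1.85 = 5.32 × 0.4211 / 22.26 = 0.1006 d⁻¹.
k_r(21.7) = 0.1006 × 1.024^(21.7−20) = 0.1006 × 1.041 = 0.1048 d⁻¹.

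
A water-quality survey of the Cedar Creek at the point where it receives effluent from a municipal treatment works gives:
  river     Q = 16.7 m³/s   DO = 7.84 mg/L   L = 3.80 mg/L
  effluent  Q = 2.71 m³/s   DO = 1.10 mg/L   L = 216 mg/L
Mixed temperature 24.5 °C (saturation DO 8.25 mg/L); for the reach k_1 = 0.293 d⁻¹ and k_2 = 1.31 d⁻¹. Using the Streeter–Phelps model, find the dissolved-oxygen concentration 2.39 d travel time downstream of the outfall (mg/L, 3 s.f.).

DO ≈ 3.83 mg/L

Mixed DO = (16.7×7.84 + 2.71×1.10)/(16.7+2.71) = 133.9/19.41 = 6.899 mg/L.
Mixed L₀ = (16.7×3.80 + 2.71×216)/(19.41) = 648.8/19.41 = 33.43 mg/L.
Initial deficit D₀ = C_s − DO₀ = 8.25 − 6.899 = 1.351 mg/L.
D(2.39) = [0.293×33.43/(1.31−0.293)](e^(−0.293×2.39) − e^(−1.31×2.39)) + 1.351 e^(−1.31×2.39)
= 9.630 × (0.4965 − 0.04368) + 1.351 × 0.04368 = 4.419 mg/L.
DO = 8.25 − 4.419 = 3.831 mg/L.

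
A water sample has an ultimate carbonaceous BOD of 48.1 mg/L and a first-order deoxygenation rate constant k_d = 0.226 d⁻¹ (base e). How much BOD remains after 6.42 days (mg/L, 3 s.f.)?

L_t = L₀ e^(−k_d t) = 48.1 × e^(−0.226×6.42) = 48.1 × 0.2344 = 11.27 mg/L.

L ≈ 11.3 mg/L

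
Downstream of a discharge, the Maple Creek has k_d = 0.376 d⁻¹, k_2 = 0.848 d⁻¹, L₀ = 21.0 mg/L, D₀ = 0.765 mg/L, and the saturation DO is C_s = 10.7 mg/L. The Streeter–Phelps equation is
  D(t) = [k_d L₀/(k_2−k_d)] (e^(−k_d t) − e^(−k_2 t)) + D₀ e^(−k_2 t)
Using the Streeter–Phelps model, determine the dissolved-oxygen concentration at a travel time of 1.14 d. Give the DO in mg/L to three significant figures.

k_d L₀/(k_2−k_d) = 0.376×21.0/(0.848−0.376) = 7.896/0.4720 = 16.73 mg/L.
e^(−k_d t) = e^(−0.376×1.140) = 0.6514; e^(−k_2 t) = e^(−0.848×1.140) = 0.3803.
D = 16.73 × (0.6514 − 0.3803) + 0.765 × 0.3803 = 4.535 + 0.2910 = 4.826 mg/L.
DO = C_s − D = 10.7 − 4.826 = 5.874 mg/L.

DO ≈ 5.87 mg/L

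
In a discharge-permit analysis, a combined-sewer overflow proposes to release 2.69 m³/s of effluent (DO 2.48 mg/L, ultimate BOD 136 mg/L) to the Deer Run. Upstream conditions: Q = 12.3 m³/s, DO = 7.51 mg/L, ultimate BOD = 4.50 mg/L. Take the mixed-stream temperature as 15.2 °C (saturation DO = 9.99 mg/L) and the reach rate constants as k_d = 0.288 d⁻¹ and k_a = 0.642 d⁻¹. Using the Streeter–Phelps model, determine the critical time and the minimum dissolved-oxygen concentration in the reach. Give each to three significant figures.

Mixed DO = (12.3×7.51 + 2.69×2.48)/(12.3+2.69) = 99.04/14.99 = 6.607 mg/L.
Mixed L₀ = (12.3×4.50 + 2.69×136)/(14.99) = 421.2/14.99 = 28.10 mg/L.
Initial deficit D₀ = C_s − DO₀ = 9.99 − 6.607 = 3.383 mg/L.
t_c = (1/0.3540) ln[(0.642/0.288)(1 − 3.383×0.3540/(0.288×28.10))] = 2.825 × ln(1.899) = 1.812 d.
D_c = (0.288/0.642) × 28.10 × e^(−0.288×1.812) = 0.4486 × 28.10 × 0.5934 = 7.480 mg/L.
Minimum DO = 9.99 − 7.480 = 2.510 mg/L.

t_c ≈ 1.81 d; minimum DO ≈ 2.51 mg/L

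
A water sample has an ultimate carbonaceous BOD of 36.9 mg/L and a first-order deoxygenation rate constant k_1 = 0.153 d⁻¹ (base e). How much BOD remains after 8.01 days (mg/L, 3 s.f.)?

L_t = L₀ e^(−k_1 t) = 36.9 × e^(−0.153×8.01) = 36.9 × 0.2936 = 10.83 mg/L.

L ≈ 10.8 mg/L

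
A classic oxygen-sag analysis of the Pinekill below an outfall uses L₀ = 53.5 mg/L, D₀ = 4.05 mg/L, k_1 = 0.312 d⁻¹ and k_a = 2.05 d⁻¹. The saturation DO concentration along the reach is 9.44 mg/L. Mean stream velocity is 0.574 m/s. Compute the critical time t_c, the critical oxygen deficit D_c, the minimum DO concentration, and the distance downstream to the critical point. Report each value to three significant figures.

With k_a/k_1 = 6.571 and 1 − D₀(k_a−k_1)/(k_1 L₀) = 0.5783,
t_c = ln(6.571 × 0.5783) / (2.05 − 0.312) = ln(3.800) / 1.738 = 1.335/1.738 = 0.7681 d.
D_c = (k_1/k_a) L₀ e^(−k_1 t_c) = (0.312/2.05) × 53.5 × e^(−0.312×0.7681) = 0.1522 × 53.5 × 0.7869 = 6.407 mg/L.
Minimum DO = C_s − D_c = 9.44 − 6.407 = 3.033 mg/L.
x_c = v t_c = 0.574 m/s × 0.7681 d × 86400 s/d = 38090 m ≈ 38.1 km.

t_c ≈ 0.768 d; D_c ≈ 6.41 mg/L; min DO ≈ 3.03 mg/L; x_c ≈ 38.1 km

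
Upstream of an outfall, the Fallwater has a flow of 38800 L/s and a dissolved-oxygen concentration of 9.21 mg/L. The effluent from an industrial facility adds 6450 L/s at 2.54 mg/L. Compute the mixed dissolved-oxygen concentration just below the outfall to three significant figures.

Flow-weighted mixing: C = (Q_r C_r + Q_w C_w)/(Q_r + Q_w)
= (38800×9.21 + 6450×2.54)/(38800 + 6450) = 373700/45250 = 8.259 mg/L.

8.26 mg/L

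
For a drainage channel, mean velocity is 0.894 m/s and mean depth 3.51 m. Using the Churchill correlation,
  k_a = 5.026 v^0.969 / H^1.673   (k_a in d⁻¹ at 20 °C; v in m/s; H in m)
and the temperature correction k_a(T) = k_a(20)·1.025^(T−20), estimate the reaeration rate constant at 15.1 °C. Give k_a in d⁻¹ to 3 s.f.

k_a(20) = 5.026 × 0.894^0.969 / 3.51^1.673 = 5.026 × 0.8971 / 8.171 = 0.5518 d⁻¹.
k_a(15.1) = 0.5518 × 1.025^(15.1−20) = 0.5518 × 0.8860 = 0.4889 d⁻¹.

k_a ≈ 0.489 d⁻¹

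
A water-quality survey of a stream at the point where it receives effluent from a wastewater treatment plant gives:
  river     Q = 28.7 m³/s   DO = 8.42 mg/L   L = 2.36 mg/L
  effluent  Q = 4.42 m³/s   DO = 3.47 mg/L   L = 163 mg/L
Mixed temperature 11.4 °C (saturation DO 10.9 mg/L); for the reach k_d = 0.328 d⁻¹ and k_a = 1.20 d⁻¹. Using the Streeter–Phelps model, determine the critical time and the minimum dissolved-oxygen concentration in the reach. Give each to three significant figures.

Mixed DO = (28.7×8.42 + 4.42×3.47)/(28.7+4.42) = 257.0/33.12 = 7.759 mg/L.
Mixed L₀ = (28.7×2.36 + 4.42×163)/(33.12) = 788.2/33.12 = 23.80 mg/L.
Initial deficit D₀ = C_s − DO₀ = 10.9 − 7.759 = 3.141 mg/L.
t_c = (1/0.8720) ln[(1.20/0.328)(1 − 3.141×0.8720/(0.328×23.80))] = 1.147 × ln(2.375) = 0.9920 d.
D_c = (0.328/1.20) × 23.80 × e^(−0.328×0.9920) = 0.2733 × 23.80 × 0.7223 = 4.698 mg/L.
Minimum DO = 10.9 − 4.698 = 6.202 mg/L.

t_c ≈ 0.992 d; minimum DO ≈ 6.20 mg/L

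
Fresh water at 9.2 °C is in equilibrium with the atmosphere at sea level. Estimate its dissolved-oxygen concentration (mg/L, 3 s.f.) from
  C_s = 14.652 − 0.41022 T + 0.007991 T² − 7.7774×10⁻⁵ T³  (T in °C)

C_s ≈ 11.5 mg/L

C_s = 14.652 − 0.41022×9.2 + 0.007991×9.2² − 7.7774×10⁻⁵×9.2³ = 11.49 mg/L.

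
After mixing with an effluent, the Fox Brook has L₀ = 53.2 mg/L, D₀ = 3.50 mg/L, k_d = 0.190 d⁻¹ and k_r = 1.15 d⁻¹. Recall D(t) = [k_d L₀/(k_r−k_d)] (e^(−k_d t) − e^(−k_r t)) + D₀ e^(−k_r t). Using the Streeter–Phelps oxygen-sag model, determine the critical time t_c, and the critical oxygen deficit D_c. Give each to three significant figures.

With k_r/k_d = 6.053 and 1 − D₀(k_r−k_d)/(k_d L₀) = 0.6676,
t_c = ln(6.053 × 0.6676) / (1.15 − 0.190) = ln(4.041) / 0.9600 = 1.396/0.9600 = 1.455 d.
D_c = (k_d/k_r) L₀ e^(−k_d t_c) = (0.190/1.15) × 53.2 × e^(−0.190×1.455) = 0.1652 × 53.2 × 0.7585 = 6.667 mg/L.

t_c ≈ 1.45 d; D_c ≈ 6.67 mg/L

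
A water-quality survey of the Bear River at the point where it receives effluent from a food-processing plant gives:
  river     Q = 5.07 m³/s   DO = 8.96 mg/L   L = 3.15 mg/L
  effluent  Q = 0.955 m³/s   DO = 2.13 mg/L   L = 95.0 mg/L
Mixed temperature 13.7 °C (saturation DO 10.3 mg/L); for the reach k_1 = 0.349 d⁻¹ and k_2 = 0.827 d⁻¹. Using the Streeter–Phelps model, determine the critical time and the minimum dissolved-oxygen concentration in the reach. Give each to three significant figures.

Mixed DO = (5.07×8.96 + 0.955×2.13)/(5.07+0.955) = 47.46/6.025 = 7.877 mg/L.
Mixed L₀ = (5.07×3.15 + 0.955×95.0)/(6.025) = 106.7/6.025 = 17.71 mg/L.
Initial deficit D₀ = C_s − DO₀ = 10.3 − 7.877 = 2.423 mg/L.
t_c = (1/0.4780) ln[(0.827/0.349)(1 − 2.423×0.4780/(0.349×17.71))] = 2.092 × ln(1.926) = 1.371 d.
D_c = (0.349/0.827) × 17.71 × e^(−0.349×1.371) = 0.4220 × 17.71 × 0.6198 = 4.632 mg/L.
Minimum DO = 10.3 − 4.632 = 5.668 mg/L.

t_c ≈ 1.37 d; minimum DO ≈ 5.67 mg/L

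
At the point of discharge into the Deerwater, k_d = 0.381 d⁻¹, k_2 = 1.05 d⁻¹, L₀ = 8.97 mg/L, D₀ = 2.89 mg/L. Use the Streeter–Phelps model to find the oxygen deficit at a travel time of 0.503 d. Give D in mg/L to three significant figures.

k_d L₀/(k_2−k_d) = 0.381×8.97/(1.05−0.381) = 3.418/0.6690 = 5.108 mg/L.
e^(−k_d t) = e^(−0.381×0.5030) = 0.8256; e^(−k_2 t) = e^(−1.05×0.5030) = 0.5897.
D = 5.108 × (0.8256 − 0.5897) + 2.89 × 0.5897 = 1.205 + 1.704 = 2.909 mg/L.

D ≈ 2.91 mg/L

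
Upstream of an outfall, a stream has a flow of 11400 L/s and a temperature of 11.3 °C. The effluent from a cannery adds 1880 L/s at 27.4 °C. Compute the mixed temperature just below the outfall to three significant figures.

Flow-weighted mixing: C = (Q_r C_r + Q_w C_w)/(Q_r + Q_w)
= (11400×11.3 + 1880×27.4)/(11400 + 1880) = 180300/13280 = 13.58 °C.

13.6 °C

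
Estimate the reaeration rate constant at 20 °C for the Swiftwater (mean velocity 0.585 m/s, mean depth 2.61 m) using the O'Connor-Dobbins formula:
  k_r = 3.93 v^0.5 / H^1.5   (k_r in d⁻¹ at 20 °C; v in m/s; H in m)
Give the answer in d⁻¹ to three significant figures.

k_r ≈ 0.713 d⁻¹

k_r = 3.93 × 0.585^0.5 / 2.61^1.5 = 3.93 × 0.7649 / 4.217 = 0.7129 d⁻¹.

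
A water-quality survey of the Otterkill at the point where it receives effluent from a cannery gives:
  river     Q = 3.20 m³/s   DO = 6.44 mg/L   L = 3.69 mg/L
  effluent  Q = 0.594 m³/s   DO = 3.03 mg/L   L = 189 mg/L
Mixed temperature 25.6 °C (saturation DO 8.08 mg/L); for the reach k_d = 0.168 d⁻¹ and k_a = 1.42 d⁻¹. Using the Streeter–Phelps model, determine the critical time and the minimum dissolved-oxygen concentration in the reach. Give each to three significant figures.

Mixed DO = (3.20×6.44 + 0.594×3.03)/(3.20+0.594) = 22.41/3.794 = 5.906 mg/L.
Mixed L₀ = (3.20×3.69 + 0.594×189)/(3.794) = 124.1/3.794 = 32.70 mg/L.
Initial deficit D₀ = C_s − DO₀ = 8.08 − 5.906 = 2.174 mg/L.
t_c = (1/1.252) ln[(1.42/0.168)(1 − 2.174×1.252/(0.168×32.70))] = 0.7987 × ln(4.265) = 1.159 d.
D_c = (0.168/1.42) × 32.70 × e^(−0.168×1.159) = 0.1183 × 32.70 × 0.8231 = 3.185 mg/L.
Minimum DO = 8.08 − 3.185 = 4.895 mg/L.

t_c ≈ 1.16 d; minimum DO ≈ 4.90 mg/L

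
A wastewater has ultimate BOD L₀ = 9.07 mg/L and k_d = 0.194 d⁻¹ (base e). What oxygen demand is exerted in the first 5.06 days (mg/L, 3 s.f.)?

y_t = L₀(1 − e^(−k_d t)) = 9.07 × (1 − e^(−0.194×5.06))
= 9.07 × (1 − 0.3747) = 9.07 × 0.6253 = 5.672 mg/L.

y ≈ 5.67 mg/L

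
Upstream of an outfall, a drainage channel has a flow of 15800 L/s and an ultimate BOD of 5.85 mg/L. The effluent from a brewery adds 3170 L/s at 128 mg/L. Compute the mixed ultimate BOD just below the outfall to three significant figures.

Flow-weighted mixing: C = (Q_r C_r + Q_w C_w)/(Q_r + Q_w)
= (15800×5.85 + 3170×128)/(15800 + 3170) = 498200/18970 = 26.26 mg/L.

26.3 mg/L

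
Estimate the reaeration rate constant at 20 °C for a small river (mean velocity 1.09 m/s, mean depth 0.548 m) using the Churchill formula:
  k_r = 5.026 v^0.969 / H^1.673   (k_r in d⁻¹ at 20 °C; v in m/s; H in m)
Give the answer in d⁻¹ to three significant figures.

k_r = 5.026 × 1.09^0.969 / 0.548^1.673 = 5.026 × 1.087 / 0.3656 = 14.95 d⁻¹.

k_r ≈ 14.9 d⁻¹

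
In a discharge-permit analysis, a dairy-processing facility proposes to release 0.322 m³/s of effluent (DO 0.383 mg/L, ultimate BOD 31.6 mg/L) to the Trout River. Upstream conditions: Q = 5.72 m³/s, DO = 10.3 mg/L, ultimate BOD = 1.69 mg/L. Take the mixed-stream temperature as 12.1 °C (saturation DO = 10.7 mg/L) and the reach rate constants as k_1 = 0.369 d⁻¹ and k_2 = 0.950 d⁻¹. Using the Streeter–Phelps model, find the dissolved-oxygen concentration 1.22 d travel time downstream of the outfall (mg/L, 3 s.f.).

Mixed DO = (5.72×10.3 + 0.322×0.383)/(5.72+0.322) = 59.04/6.042 = 9.771 mg/L.
Mixed L₀ = (5.72×1.69 + 0.322×31.6)/(6.042) = 19.84/6.042 = 3.284 mg/L.
Initial deficit D₀ = C_s − DO₀ = 10.7 − 9.771 = 0.9285 mg/L.
D(1.22) = [0.369×3.284/(0.950−0.369)](e^(−0.369×1.22) − e^(−0.950×1.22)) + 0.9285 e^(−0.950×1.22)
= 2.086 × (0.6375 − 0.3138) + 0.9285 × 0.3138 = 0.9665 mg/L.
DO = 10.7 − 0.9665 = 9.733 mg/L.

DO ≈ 9.73 mg/L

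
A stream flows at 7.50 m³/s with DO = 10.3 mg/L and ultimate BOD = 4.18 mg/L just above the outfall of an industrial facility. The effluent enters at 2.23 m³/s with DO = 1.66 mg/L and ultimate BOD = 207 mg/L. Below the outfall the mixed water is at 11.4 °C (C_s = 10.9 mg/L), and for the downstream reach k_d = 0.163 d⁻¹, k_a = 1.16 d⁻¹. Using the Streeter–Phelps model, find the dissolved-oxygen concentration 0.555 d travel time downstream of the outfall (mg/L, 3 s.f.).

DO ≈ 6.33 mg/L

Mixed DO = (7.50×10.3 + 2.23×1.66)/(7.50+2.23) = 80.95/9.730 = 8.320 mg/L.
Mixed L₀ = (7.50×4.18 + 2.23×207)/(9.730) = 493.0/9.730 = 50.66 mg/L.
Initial deficit D₀ = C_s − DO₀ = 10.9 − 8.320 = 2.580 mg/L.
D(0.555) = [0.163×50.66/(1.16−0.163)](e^(−0.163×0.555) − e^(−1.16×0.555)) + 2.580 e^(−1.16×0.555)
= 8.283 × (0.9135 − 0.5253) + 2.580 × 0.5253 = 4.571 mg/L.
DO = 10.9 − 4.571 = 6.329 mg/L.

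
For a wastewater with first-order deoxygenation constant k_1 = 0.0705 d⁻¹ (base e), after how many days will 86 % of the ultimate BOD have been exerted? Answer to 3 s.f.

y/L₀ = 1 − e^(−k_1 t) = 0.86 ⇒ e^(−k_1 t) = 0.140
t = −ln(0.140) / 0.0705 = 1.966 / 0.0705 = 27.89 d.

t ≈ 27.9 d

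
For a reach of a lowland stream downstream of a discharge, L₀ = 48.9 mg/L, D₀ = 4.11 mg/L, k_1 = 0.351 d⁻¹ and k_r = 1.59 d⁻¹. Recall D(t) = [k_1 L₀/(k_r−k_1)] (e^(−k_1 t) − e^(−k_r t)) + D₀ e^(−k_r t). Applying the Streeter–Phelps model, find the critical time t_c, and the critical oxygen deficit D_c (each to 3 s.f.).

t_c ≈ 0.935 d; D_c ≈ 7.77 mg/L

With k_r/k_1 = 4.530 and 1 − D₀(k_r−k_1)/(k_1 L₀) = 0.7033,
t_c = ln(4.530 × 0.7033) / (1.59 − 0.351) = ln(3.186) / 1.239 = 1.159/1.239 = 0.9352 d.
D_c = (k_1/k_r) L₀ e^(−k_1 t_c) = (0.351/1.59) × 48.9 × e^(−0.351×0.9352) = 0.2208 × 48.9 × 0.7202 = 7.774 mg/L.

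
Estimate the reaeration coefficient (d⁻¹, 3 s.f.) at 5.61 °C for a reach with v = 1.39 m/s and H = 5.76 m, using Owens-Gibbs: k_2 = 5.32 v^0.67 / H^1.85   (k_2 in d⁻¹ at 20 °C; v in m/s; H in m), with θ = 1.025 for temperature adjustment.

k_2(20) = 5.32 × 1.39^0.67 / 5.76^1.85 = 5.32 × 1.247 / 25.51 = 0.2600 d⁻¹.
k_2(5.61) = 0.2600 × 1.025^(5.61−20) = 0.2600 × 0.7009 = 0.1822 d⁻¹.

k_2 ≈ 0.182 d⁻¹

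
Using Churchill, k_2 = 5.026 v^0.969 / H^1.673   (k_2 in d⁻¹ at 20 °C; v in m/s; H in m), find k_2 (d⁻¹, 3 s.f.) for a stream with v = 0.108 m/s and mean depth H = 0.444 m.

k_2 ≈ 2.26 d⁻¹

k_2 = 5.026 × 0.108^0.969 / 0.444^1.673 = 5.026 × 0.1157 / 0.2571 = 2.262 d⁻¹.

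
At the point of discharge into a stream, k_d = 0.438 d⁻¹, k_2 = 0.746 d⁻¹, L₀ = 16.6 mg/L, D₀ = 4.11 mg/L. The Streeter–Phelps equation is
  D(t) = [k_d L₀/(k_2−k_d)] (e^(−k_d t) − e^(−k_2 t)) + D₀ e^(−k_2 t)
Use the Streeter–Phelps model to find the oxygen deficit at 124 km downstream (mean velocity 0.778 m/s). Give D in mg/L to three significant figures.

Travel time t = x/v = 124 km / (0.778 m/s) = 124000 m / 0.778 m/s = 159400 s = 1.845 d.
k_d L₀/(k_2−k_d) = 0.438×16.6/(0.746−0.438) = 7.271/0.3080 = 23.61 mg/L.
e^(−k_d t) = e^(−0.438×1.845) = 0.4458; e^(−k_2 t) = e^(−0.746×1.845) = 0.2525.
D = 23.61 × (0.4458 − 0.2525) + 4.11 × 0.2525 = 4.561 + 1.038 = 5.599 mg/L.

D ≈ 5.60 mg/L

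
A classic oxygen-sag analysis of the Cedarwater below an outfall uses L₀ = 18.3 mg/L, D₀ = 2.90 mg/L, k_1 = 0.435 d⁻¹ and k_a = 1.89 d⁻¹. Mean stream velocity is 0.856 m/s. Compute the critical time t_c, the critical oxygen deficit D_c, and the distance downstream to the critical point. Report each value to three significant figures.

t_c ≈ 0.491 d; D_c ≈ 3.40 mg/L; x_c ≈ 36.3 km

t_c = [1/(k_a−k_1)] ln[(k_a/k_1)(1 − D₀(k_a−k_1)/(k_1 L₀))]
= [1/(1.89−0.435)] ln[(1.89/0.435)(1 − 2.90×1.455/(0.435×18.3))]
= (1/1.455) ln[4.345 × 0.4699] = 0.6873 × ln(2.042) = 0.6873 × 0.7138 = 0.4906 d.
D_c = (k_1/k_a) L₀ e^(−k_1 t_c) = (0.435/1.89) × 18.3 × e^(−0.435×0.4906) = 0.2302 × 18.3 × 0.8078 = 3.402 mg/L.
x_c = v t_c = 0.856 m/s × 0.4906 d × 86400 s/d = 36290 m ≈ 36.3 km.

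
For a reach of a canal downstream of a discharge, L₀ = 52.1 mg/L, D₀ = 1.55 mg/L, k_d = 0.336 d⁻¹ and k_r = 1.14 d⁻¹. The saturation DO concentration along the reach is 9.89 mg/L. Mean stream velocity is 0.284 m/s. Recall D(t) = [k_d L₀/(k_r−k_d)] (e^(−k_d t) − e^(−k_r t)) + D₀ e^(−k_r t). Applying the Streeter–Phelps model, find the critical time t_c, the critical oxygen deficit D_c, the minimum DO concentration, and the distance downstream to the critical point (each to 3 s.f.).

With k_r/k_d = 3.393 and 1 − D₀(k_r−k_d)/(k_d L₀) = 0.9288,
t_c = ln(3.393 × 0.9288) / (1.14 − 0.336) = ln(3.151) / 0.8040 = 1.148/0.8040 = 1.428 d.
D_c = (k_d/k_r) L₀ e^(−k_d t_c) = (0.336/1.14) × 52.1 × e^(−0.336×1.428) = 0.2947 × 52.1 × 0.6190 = 9.505 mg/L.
Minimum DO = C_s − D_c = 9.89 − 9.505 = 0.3851 mg/L.
x_c = v t_c = 0.284 m/s × 1.428 d × 86400 s/d = 35030 m ≈ 35.0 km.

t_c ≈ 1.43 d; D_c ≈ 9.50 mg/L; min DO ≈ 0.385 mg/L; x_c ≈ 35.0 km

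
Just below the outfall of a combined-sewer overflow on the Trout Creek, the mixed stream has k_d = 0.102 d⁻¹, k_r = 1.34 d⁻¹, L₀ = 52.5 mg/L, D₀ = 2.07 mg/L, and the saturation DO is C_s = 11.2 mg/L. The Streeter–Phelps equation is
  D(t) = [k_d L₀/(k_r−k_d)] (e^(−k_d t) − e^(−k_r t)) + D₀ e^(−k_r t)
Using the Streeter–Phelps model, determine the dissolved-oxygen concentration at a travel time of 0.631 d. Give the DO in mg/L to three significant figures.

k_d L₀/(k_r−k_d) = 0.102×52.5/(1.34−0.102) = 5.355/1.238 = 4.326 mg/L.
e^(−k_d t) = e^(−0.102×0.6310) = 0.9377; e^(−k_r t) = e^(−1.34×0.6310) = 0.4293.
D = 4.326 × (0.9377 − 0.4293) + 2.07 × 0.4293 = 2.199 + 0.8887 = 3.088 mg/L.
DO = C_s − D = 11.2 − 3.088 = 8.112 mg/L.

DO ≈ 8.11 mg/L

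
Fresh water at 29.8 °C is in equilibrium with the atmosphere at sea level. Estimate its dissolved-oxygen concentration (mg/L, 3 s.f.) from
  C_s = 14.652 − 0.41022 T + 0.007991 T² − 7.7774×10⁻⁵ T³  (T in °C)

C_s ≈ 7.47 mg/L

C_s = 14.652 − 0.41022×29.8 + 0.007991×29.8² − 7.7774×10⁻⁵×29.8³ = 7.466 mg/L.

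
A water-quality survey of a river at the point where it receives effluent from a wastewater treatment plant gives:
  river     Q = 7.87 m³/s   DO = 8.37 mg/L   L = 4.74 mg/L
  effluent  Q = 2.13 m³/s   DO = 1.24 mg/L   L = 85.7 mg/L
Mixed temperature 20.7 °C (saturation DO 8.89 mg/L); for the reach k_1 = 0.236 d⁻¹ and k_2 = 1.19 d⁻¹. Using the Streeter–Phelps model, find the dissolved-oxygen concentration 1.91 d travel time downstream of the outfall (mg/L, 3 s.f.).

Mixed DO = (7.87×8.37 + 2.13×1.24)/(7.87+2.13) = 68.51/10.00 = 6.851 mg/L.
Mixed L₀ = (7.87×4.74 + 2.13×85.7)/(10.00) = 219.8/10.00 = 21.98 mg/L.
Initial deficit D₀ = C_s − DO₀ = 8.89 − 6.851 = 2.039 mg/L.
D(1.91) = [0.236×21.98/(1.19−0.236)](e^(−0.236×1.91) − e^(−1.19×1.91)) + 2.039 e^(−1.19×1.91)
= 5.439 × (0.6371 − 0.1030) + 2.039 × 0.1030 = 3.115 mg/L.
DO = 8.89 − 3.115 = 5.775 mg/L.

DO ≈ 5.78 mg/L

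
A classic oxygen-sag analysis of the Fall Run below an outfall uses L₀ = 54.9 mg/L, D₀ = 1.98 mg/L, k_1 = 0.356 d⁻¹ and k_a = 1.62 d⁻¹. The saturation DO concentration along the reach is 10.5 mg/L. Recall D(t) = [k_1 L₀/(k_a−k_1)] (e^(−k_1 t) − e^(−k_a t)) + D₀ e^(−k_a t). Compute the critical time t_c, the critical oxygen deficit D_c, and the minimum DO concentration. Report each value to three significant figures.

With k_a/k_1 = 4.551 and 1 − D₀(k_a−k_1)/(k_1 L₀) = 0.8719,
t_c = ln(4.551 × 0.8719) / (1.62 − 0.356) = ln(3.968) / 1.264 = 1.378/1.264 = 1.090 d.
D_c = (k_1/k_a) L₀ e^(−k_1 t_c) = (0.356/1.62) × 54.9 × e^(−0.356×1.090) = 0.2198 × 54.9 × 0.6783 = 8.183 mg/L.
Minimum DO = C_s − D_c = 10.5 − 8.183 = 2.317 mg/L.

t_c ≈ 1.09 d; D_c ≈ 8.18 mg/L; min DO ≈ 2.32 mg/L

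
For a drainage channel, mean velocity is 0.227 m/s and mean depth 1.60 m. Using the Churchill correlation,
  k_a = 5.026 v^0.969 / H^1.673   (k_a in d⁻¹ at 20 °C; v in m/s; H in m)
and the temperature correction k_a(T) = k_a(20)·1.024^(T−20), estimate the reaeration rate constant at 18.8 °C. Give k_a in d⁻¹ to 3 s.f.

k_a(20) = 5.026 × 0.227^0.969 / 1.60^1.673 = 5.026 × 0.2377 / 2.195 = 0.5442 d⁻¹.
k_a(18.8) = 0.5442 × 1.024^(18.8−20) = 0.5442 × 0.9719 = 0.5289 d⁻¹.

k_a ≈ 0.529 d⁻¹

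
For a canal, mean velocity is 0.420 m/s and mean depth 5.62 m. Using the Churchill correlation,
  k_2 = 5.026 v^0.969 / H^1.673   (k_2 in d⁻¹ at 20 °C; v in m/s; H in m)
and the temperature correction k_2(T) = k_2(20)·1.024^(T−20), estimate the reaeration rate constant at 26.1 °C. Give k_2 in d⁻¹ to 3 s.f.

k_2 ≈ 0.140 d⁻¹

k_2(20) = 5.026 × 0.420^0.969 / 5.62^1.673 = 5.026 × 0.4314 / 17.96 = 0.1207 d⁻¹.
k_2(26.1) = 0.1207 × 1.024^(26.1−20) = 0.1207 × 1.156 = 0.1395 d⁻¹.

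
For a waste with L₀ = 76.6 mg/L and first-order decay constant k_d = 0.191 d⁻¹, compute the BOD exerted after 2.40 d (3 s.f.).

y_t = L₀(1 − e^(−k_d t)) = 76.6 × (1 − e^(−0.191×2.40))
= 76.6 × (1 − 0.6323) = 76.6 × 0.3677 = 28.17 mg/L.

y ≈ 28.2 mg/L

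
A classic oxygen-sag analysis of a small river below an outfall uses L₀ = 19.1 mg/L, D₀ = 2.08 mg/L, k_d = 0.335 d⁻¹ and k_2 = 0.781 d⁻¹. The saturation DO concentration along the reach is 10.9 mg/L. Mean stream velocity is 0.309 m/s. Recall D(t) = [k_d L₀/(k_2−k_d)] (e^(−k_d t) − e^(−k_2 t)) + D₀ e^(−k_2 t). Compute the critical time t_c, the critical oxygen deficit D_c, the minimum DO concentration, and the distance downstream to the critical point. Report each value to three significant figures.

t_c = [1/(k_2−k_d)] ln[(k_2/k_d)(1 − D₀(k_2−k_d)/(k_d L₀))]
= [1/(0.781−0.335)] ln[(0.781/0.335)(1 − 2.08×0.4460/(0.335×19.1))]
= (1/0.4460) ln[2.331 × 0.8550] = 2.242 × ln(1.993) = 2.242 × 0.6898 = 1.547 d.
L(t_c) = L₀ e^(−k_d t_c) = 19.1 × 0.5956 = 11.38 mg/L, and at the critical point k_2 D_c = k_d L, so D_c = (0.335/0.781) × 11.38 = 4.880 mg/L.
Minimum DO = C_s − D_c = 10.9 − 4.880 = 6.020 mg/L.
x_c = v t_c = 0.309 m/s × 1.547 d × 86400 s/d = 41290 m ≈ 41.3 km.

t_c ≈ 1.55 d; D_c ≈ 4.88 mg/L; min DO ≈ 6.02 mg/L; x_c ≈ 41.3 km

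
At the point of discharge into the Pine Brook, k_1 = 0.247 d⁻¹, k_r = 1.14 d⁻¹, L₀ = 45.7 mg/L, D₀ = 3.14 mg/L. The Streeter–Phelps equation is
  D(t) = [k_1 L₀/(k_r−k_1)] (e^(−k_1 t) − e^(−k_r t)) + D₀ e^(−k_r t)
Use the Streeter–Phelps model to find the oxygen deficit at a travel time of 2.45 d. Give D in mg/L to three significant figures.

D ≈ 6.32 mg/L

k_1 L₀/(k_r−k_1) = 0.247×45.7/(1.14−0.247) = 11.29/0.8930 = 12.64 mg/L.
e^(−k_1 t) = e^(−0.247×2.450) = 0.5460; e^(−k_r t) = e^(−1.14×2.450) = 0.06124.
D = 12.64 × (0.5460 − 0.06124) + 3.14 × 0.06124 = 6.128 + 0.1923 = 6.320 mg/L.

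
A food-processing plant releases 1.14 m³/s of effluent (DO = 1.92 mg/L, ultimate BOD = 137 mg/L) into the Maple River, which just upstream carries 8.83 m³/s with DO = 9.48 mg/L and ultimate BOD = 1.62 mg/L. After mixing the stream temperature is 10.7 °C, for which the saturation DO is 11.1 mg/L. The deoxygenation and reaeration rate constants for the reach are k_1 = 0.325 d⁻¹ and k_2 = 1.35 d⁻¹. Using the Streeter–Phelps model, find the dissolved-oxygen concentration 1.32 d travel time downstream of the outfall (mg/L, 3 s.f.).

DO ≈ 8.06 mg/L

Mixed DO = (8.83×9.48 + 1.14×1.92)/(8.83+1.14) = 85.90/9.970 = 8.616 mg/L.
Mixed L₀ = (8.83×1.62 + 1.14×137)/(9.970) = 170.5/9.970 = 17.10 mg/L.
Initial deficit D₀ = C_s − DO₀ = 11.1 − 8.616 = 2.484 mg/L.
D(1.32) = [0.325×17.10/(1.35−0.325)](e^(−0.325×1.32) − e^(−1.35×1.32)) + 2.484 e^(−1.35×1.32)
= 5.422 × (0.6512 − 0.1683) + 2.484 × 0.1683 = 3.036 mg/L.
DO = 11.1 − 3.036 = 8.064 mg/L.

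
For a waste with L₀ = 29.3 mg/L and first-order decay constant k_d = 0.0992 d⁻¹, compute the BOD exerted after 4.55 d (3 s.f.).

y_t = L₀(1 − e^(−k_d t)) = 29.3 × (1 − e^(−0.0992×4.55))
= 29.3 × (1 − 0.6368) = 29.3 × 0.3632 = 10.64 mg/L.

y ≈ 10.6 mg/L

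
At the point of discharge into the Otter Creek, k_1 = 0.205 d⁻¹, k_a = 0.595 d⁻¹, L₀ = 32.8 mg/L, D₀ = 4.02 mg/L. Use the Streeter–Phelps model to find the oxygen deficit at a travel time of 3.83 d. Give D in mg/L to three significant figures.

k_1 L₀/(k_a−k_1) = 0.205×32.8/(0.595−0.205) = 6.724/0.3900 = 17.24 mg/L.
e^(−k_1 t) = e^(−0.205×3.830) = 0.4561; e^(−k_a t) = e^(−0.595×3.830) = 0.1024.
D = 17.24 × (0.4561 − 0.1024) + 4.02 × 0.1024 = 6.097 + 0.4117 = 6.509 mg/L.

D ≈ 6.51 mg/L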